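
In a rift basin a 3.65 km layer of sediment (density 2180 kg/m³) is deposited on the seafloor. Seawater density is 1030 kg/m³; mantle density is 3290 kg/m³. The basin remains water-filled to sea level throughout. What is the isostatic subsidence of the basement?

1.86 km

Submarine loading: the sediment displaces seawater, and the subsidence is in turn flooded, so s (ρ_m − ρ_w) = t (ρ_sed − ρ_w).
s = 3.65 km × (2180 − 1030) / (3290 − 1030) = 1.86 km.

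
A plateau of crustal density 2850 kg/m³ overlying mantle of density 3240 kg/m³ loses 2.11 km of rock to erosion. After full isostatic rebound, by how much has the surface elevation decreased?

Rebound u = e ρ_c/ρ_m = 2.11 km × 2850/3240 = 1.856 km.
Net surface drop = e − u = 2.11 km − 1.856 km = e (ρ_m − ρ_c)/ρ_m = 0.254 km.

0.254 km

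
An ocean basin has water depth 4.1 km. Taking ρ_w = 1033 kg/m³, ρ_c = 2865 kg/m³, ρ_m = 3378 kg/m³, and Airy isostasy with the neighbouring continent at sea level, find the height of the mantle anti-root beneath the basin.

14.6 km

By Archimedes' principle applied to the lithosphere: replacing crust with seawater at the top is compensated by replacing crust with mantle at the base: d (ρ_c − ρ_w) = a (ρ_m − ρ_c).
a = d (ρ_c − ρ_w)/(ρ_m − ρ_c) = 4.1 km × 1832/513 = 14.6 km.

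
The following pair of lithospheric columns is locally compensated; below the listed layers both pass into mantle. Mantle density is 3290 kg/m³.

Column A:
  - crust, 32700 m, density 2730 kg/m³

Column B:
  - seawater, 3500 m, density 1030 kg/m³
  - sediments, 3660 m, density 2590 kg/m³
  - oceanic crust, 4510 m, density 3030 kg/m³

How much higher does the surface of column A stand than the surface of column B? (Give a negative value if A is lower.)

2030 m

For any compensation level in the mantle, the mantle terms cancel and isostasy reduces to e = (Σt_A − Σt_B) − (Σ(ρt)_A − Σ(ρt)_B) / ρ_m.
Σt_A = 32700 m; Σt_B = 11670 m; Σ(ρt)_A = 89271000; Σ(ρt)_B = 26749700 (in m·kg/m³).
e = (32700 − 11670) − (89271000 − 26749700) / 3290 = 2030 m.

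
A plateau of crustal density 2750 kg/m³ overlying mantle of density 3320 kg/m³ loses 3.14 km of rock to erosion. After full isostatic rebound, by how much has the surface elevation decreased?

Rebound u = e ρ_c/ρ_m = 3.14 km × 2750/3320 = 2.601 km.
Net surface drop = e − u = 3.14 km − 2.601 km = e (ρ_m − ρ_c)/ρ_m = 0.539 km.

0.539 km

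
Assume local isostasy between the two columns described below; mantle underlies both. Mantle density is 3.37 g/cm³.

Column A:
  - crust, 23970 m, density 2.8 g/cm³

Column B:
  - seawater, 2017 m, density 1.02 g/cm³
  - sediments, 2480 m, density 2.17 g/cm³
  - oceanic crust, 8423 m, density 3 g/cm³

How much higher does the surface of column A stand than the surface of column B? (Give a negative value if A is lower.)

For any compensation level in the mantle, the mantle terms cancel and isostasy reduces to e = (Σt_A − Σt_B) − (Σ(ρt)_A − Σ(ρt)_B) / ρ_m.
Σt_A = 23970 m; Σt_B = 12920 m; Σ(ρt)_A = 67116; Σ(ρt)_B = 32707.94 (in m·g/cm³).
e = (23970 − 12920) − (67116 − 32707.94) / 3.37 = 840 m.

840 m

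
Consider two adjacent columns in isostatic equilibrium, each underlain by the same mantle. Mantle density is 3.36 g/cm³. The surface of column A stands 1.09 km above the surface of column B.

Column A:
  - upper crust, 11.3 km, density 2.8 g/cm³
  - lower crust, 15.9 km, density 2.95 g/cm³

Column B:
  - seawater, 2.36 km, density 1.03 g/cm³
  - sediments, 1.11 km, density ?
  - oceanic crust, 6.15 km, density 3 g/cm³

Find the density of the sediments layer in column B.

2.03 g/cm³

Take the compensation level at the base of the deeper column (depth z_c below the surface of column A) and equate Σ ρ_i t_i down to z_c; mantle fills any gap and the z_c terms cancel.
Column A: 11.3×2.8 + 15.9×2.95 + (z_c − 27.2)×3.36
Column B: 1.09×0 + 2.36×1.03 + 1.11×ρ + 6.15×3 + (z_c − 1.09 − 9.62)×3.36
The z_c×3.36 term appears on both sides and cancels. Collect the known terms of each column as K = Σ(ρt)_known − 3.36 × (depth of known layers): K_A = 78.545 − 3.36×27.2 = −12.847; K_B = 20.8808 − 3.36×(1.09 + 9.62) = −15.1048.
Balance: K_A = K_B + 1.11×ρ, so ρ = (K_A − K_B)/1.11 = 2.2578/1.11 = 2.03 g/cm³.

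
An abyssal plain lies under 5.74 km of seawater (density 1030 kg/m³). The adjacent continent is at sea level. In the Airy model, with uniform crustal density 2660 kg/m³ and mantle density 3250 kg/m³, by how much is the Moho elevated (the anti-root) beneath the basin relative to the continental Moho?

15.9 km

By Archimedes' principle applied to the lithosphere: replacing crust with seawater at the top is compensated by replacing crust with mantle at the base: d (ρ_c − ρ_w) = a (ρ_m − ρ_c).
a = d (ρ_c − ρ_w)/(ρ_m − ρ_c) = 5.74 km × 1630/590 = 15.9 km.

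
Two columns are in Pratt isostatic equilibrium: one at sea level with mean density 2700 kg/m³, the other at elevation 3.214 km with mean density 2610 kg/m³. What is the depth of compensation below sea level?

93.2 km

ρ_ref D = ρ (D + h) → D (ρ_ref − ρ) = ρ h.
D = ρ h/(ρ_ref − ρ) = 2610 × 3.214 km/(2700 − 2610) = 93.2 km.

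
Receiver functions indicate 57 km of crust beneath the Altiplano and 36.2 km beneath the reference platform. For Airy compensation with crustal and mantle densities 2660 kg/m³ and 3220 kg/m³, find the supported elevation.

Excess crust Δ = 57 km − 36.2 km = 20.8 km, split between elevation h and root r with h + r = Δ.
Airy balance ρ_c h = (ρ_m − ρ_c) r gives r = h ρ_c/(ρ_m − ρ_c), so h (1 + ρ_c/(ρ_m − ρ_c)) = Δ, i.e. h = Δ (ρ_m − ρ_c)/ρ_m.
h = 20.8 km × 560/3220 = 3.62 km.

3.62 km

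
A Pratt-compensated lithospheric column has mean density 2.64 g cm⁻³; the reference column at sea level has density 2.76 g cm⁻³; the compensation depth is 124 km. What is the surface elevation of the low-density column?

5.64 km

ρ_ref D = ρ (D + h) → h = D (ρ_ref − ρ)/ρ.
h = 124 km × (2.76 − 2.64)/2.64 = 5.64 km.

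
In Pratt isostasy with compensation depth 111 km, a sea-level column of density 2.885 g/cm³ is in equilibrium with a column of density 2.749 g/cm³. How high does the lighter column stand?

ρ_ref D = ρ (D + h) → h = D (ρ_ref − ρ)/ρ.
h = 111 km × (2.885 − 2.749)/2.749 = 5.49 km.

5.49 km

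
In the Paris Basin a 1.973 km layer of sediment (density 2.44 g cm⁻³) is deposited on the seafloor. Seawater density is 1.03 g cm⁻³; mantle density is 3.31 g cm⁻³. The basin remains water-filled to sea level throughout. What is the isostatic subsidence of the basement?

Submarine loading: the sediment displaces seawater, and the subsidence is in turn flooded, so s (ρ_m − ρ_w) = t (ρ_sed − ρ_w).
s = 1.973 km × (2.44 − 1.03) / (3.31 − 1.03) = 1.22 km.

1.22 km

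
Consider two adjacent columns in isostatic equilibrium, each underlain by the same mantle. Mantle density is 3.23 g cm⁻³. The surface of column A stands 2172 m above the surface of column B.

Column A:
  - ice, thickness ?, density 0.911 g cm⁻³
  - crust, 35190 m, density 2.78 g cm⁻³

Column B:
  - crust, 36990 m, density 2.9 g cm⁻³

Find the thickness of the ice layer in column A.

Take the compensation level at the base of the deeper column (depth z_c below the surface of column A) and equate Σ ρ_i t_i down to z_c; mantle fills any gap and the z_c terms cancel.
Column A: x×0.911 + 35190×2.78 + (z_c − 35190 − x)×3.23
Column B: 2172×0 + 36990×2.9 + (z_c − 2172 − 36990)×3.23
The z_c×3.23 term appears on both sides and cancels. Collect the known terms of each column as K = Σ(ρt)_known − 3.23 × (depth of known layers): K_A = 97828.2 − 3.23×35190 = −15835.5; K_B = 107271 − 3.23×(2172 + 36990) = −19222.26.
Balance: K_A − x×(3.23 − 0.911) = K_B, so x = (K_A − K_B)/(3.23 − 0.911) = 3386.76/2.319 = 1460 m.

1460 m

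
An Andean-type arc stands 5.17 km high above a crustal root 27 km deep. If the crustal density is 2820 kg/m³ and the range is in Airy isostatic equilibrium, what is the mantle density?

3360 kg/m³

Airy balance: ρ_c h = (ρ_m − ρ_c) r → ρ_m = ρ_c (1 + h/r).
ρ_m = 2820 × (1 + 5.17 km/27 km) = 3360 kg/m³.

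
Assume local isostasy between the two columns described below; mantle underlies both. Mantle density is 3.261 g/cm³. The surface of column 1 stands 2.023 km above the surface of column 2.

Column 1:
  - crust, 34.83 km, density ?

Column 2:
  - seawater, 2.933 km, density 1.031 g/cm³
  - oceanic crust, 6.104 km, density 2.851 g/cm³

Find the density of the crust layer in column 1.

2.81 g/cm³

Take the compensation level at the base of the deeper column (depth z_c below the surface of column 1) and equate Σ ρ_i t_i down to z_c; mantle fills any gap and the z_c terms cancel.
Column 1: 34.83×ρ + (z_c − 34.83)×3.261
Column 2: 2.023×0 + 2.933×1.031 + 6.104×2.851 + (z_c − 2.023 − 9.037)×3.261
The z_c×3.261 term appears on both sides and cancels. Collect the known terms of each column as K = Σ(ρt)_known − 3.261 × (depth of known layers): K_1 = 0 − 3.261×34.83 = −113.58063; K_2 = 20.426427 − 3.261×(2.023 + 9.037) = −15.640233.
Balance: K_1 + 34.83×ρ = K_2, so ρ = (K_2 − K_1)/34.83 = 97.9404/34.83 = 2.81 g/cm³.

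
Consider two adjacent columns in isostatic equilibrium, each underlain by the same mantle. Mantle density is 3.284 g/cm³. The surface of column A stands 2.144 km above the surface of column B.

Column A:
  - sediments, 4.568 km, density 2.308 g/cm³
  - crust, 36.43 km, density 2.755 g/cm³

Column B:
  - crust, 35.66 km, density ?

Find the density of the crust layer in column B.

Take the compensation level at the base of the deeper column (depth z_c below the surface of column A) and equate Σ ρ_i t_i down to z_c; mantle fills any gap and the z_c terms cancel.
Column A: 4.568×2.308 + 36.43×2.755 + (z_c − 40.998)×3.284
Column B: 2.144×0 + 35.66×ρ + (z_c − 2.144 − 35.66)×3.284
The z_c×3.284 term appears on both sides and cancels. Collect the known terms of each column as K = Σ(ρt)_known − 3.284 × (depth of known layers): K_A = 110.907594 − 3.284×40.998 = −23.729838; K_B = 0 − 3.284×(2.144 + 35.66) = −124.148336.
Balance: K_A = K_B + 35.66×ρ, so ρ = (K_A − K_B)/35.66 = 100.418/35.66 = 2.82 g/cm³.

2.82 g/cm³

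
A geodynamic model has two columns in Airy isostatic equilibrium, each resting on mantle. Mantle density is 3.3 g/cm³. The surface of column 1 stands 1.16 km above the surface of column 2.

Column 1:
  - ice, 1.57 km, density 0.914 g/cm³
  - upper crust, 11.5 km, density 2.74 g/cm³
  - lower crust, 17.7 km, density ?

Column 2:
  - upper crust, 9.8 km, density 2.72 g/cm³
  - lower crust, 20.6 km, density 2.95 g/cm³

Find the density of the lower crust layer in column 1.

Take the compensation level at the base of the deeper column (depth z_c below the surface of column 1) and equate Σ ρ_i t_i down to z_c; mantle fills any gap and the z_c terms cancel.
Column 1: 1.57×0.914 + 11.5×2.74 + 17.7×ρ + (z_c − 30.77)×3.3
Column 2: 1.16×0 + 9.8×2.72 + 20.6×2.95 + (z_c − 1.16 − 30.4)×3.3
The z_c×3.3 term appears on both sides and cancels. Collect the known terms of each column as K = Σ(ρt)_known − 3.3 × (depth of known layers): K_1 = 32.94498 − 3.3×30.77 = −68.59602; K_2 = 87.426 − 3.3×(1.16 + 30.4) = −16.722.
Balance: K_1 + 17.7×ρ = K_2, so ρ = (K_2 − K_1)/17.7 = 51.874/17.7 = 2.93 g/cm³.

2.93 g/cm³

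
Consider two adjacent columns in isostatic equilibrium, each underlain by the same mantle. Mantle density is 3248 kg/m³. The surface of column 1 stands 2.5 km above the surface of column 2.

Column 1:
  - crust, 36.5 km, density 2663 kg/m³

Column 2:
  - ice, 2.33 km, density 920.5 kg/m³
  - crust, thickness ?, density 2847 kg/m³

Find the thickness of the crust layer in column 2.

19.5 km

Take the compensation level at the base of the deeper column (depth z_c below the surface of column 1) and equate Σ ρ_i t_i down to z_c; mantle fills any gap and the z_c terms cancel.
Column 1: 36.5×2663 + (z_c − 36.5)×3248
Column 2: 2.5×0 + 2.33×920.5 + x×2847 + (z_c − 2.5 − 2.33 − x)×3248
The z_c×3248 term appears on both sides and cancels. Collect the known terms of each column as K = Σ(ρt)_known − 3248 × (depth of known layers): K_1 = 97199.5 − 3248×36.5 = −21352.5; K_2 = 2144.765 − 3248×(2.5 + 2.33) = −13543.075.
Balance: K_1 = K_2 − x×(3248 − 2847), so x = (K_2 − K_1)/(3248 − 2847) = 7809.43/401 = 19.5 km.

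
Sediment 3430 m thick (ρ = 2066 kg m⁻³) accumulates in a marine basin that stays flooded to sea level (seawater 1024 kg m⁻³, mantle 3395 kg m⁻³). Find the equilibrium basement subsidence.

1510 m

Submarine loading: the sediment displaces seawater, and the subsidence is in turn flooded, so s (ρ_m − ρ_w) = t (ρ_sed − ρ_w).
s = 3430 m × (2066 − 1024) / (3395 − 1024) = 1510 m.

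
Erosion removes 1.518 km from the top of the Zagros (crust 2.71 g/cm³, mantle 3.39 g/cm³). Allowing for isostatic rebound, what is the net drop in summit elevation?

Rebound u = e ρ_c/ρ_m = 1.518 km × 2.71/3.39 = 1.214 km.
Net surface drop = e − u = 1.518 km − 1.214 km = e (ρ_m − ρ_c)/ρ_m = 0.304 km.

0.304 km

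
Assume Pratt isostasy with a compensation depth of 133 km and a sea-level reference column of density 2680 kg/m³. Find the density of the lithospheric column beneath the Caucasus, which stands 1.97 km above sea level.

2640 kg/m³

Pratt balance: ρ_ref D = ρ (D + h).
ρ = ρ_ref D/(D + h) = 2680 × 133 km/(133 km + 1.97 km) = 2640 kg/m³.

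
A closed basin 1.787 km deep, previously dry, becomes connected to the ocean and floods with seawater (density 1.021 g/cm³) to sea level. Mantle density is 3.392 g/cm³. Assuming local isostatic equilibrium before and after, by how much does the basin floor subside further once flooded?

0.77 km

After flooding the water column is d + s deep. Its weight must equal the weight of mantle displaced by the extra subsidence s: (d + s) ρ_w = s ρ_m.
s = d ρ_w / (ρ_m − ρ_w) = 1.787 km × 1.021/(3.392 − 1.021) = 0.77 km.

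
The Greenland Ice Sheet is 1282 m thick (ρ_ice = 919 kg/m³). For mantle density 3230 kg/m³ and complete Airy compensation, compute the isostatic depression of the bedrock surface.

365 m

Isostatic balance requires: the ice load ρ_ice t is balanced by mantle displaced below, ρ_m s.
s = t ρ_ice / ρ_m = 1282 m × 919/3230 = 365 m.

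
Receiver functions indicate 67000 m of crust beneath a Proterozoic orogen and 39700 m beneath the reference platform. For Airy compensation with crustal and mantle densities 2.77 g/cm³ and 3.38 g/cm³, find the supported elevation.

4930 m

Excess crust Δ = 67000 m − 39700 m = 27300 m, split between elevation h and root r with h + r = Δ.
Airy balance ρ_c h = (ρ_m − ρ_c) r gives r = h ρ_c/(ρ_m − ρ_c), so h (1 + ρ_c/(ρ_m − ρ_c)) = Δ, i.e. h = Δ (ρ_m − ρ_c)/ρ_m.
h = 27300 m × 0.61/3.38 = 4930 m.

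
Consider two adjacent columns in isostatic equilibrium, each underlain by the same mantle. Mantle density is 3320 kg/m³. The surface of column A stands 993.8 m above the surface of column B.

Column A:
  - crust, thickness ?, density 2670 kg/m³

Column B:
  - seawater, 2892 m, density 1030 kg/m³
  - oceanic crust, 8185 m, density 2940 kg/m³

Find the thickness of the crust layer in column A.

Take the compensation level at the base of the deeper column (depth z_c below the surface of column A) and equate Σ ρ_i t_i down to z_c; mantle fills any gap and the z_c terms cancel.
Column A: x×2670 + (z_c − 0 − x)×3320
Column B: 993.8×0 + 2892×1030 + 8185×2940 + (z_c − 993.8 − 11077)×3320
The z_c×3320 term appears on both sides and cancels. Collect the known terms of each column as K = Σ(ρt)_known − 3320 × (depth of known layers): K_A = 0 − 3320×0 = 0; K_B = 27042660 − 3320×(993.8 + 11077) = −13032396.
Balance: K_A − x×(3320 − 2670) = K_B, so x = (K_A − K_B)/(3320 − 2670) = 13032400/650 = 20000 m.

20000 m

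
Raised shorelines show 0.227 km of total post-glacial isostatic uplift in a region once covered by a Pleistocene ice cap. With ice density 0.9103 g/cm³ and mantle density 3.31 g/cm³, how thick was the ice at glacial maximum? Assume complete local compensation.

0.825 km

u = t ρ_ice/ρ_m → t = u ρ_m/ρ_ice = 0.227 km × 3.31/0.9103 = 0.825 km.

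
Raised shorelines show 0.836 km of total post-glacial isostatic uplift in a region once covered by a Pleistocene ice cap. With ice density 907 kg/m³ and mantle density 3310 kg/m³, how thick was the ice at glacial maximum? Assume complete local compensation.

3.05 km

u = t ρ_ice/ρ_m → t = u ρ_m/ρ_ice = 0.836 km × 3310/907 = 3.05 km.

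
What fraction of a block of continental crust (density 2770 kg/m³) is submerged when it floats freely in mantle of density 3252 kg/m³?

Submerged fraction = ρ_obj/ρ_fluid = 2770/3252 = 0.852.

0.852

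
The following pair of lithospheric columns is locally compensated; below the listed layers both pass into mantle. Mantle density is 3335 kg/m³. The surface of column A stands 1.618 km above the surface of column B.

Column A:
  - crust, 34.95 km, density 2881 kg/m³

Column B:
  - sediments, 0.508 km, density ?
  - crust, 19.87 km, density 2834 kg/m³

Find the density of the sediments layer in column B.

Take the compensation level at the base of the deeper column (depth z_c below the surface of column A) and equate Σ ρ_i t_i down to z_c; mantle fills any gap and the z_c terms cancel.
Column A: 34.95×2881 + (z_c − 34.95)×3335
Column B: 1.618×0 + 0.508×ρ + 19.87×2834 + (z_c − 1.618 − 20.378)×3335
The z_c×3335 term appears on both sides and cancels. Collect the known terms of each column as K = Σ(ρt)_known − 3335 × (depth of known layers): K_A = 100690.95 − 3335×34.95 = −15867.3; K_B = 56311.58 − 3335×(1.618 + 20.378) = −17045.08.
Balance: K_A = K_B + 0.508×ρ, so ρ = (K_A − K_B)/0.508 = 1177.78/0.508 = 2320 kg/m³.

2320 kg/m³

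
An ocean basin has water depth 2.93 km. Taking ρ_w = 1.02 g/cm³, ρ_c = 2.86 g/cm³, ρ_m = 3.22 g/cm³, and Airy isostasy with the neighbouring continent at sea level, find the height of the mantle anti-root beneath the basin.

15 km

By Archimedes' principle applied to the lithosphere: replacing crust with seawater at the top is compensated by replacing crust with mantle at the base: d (ρ_c − ρ_w) = a (ρ_m − ρ_c).
a = d (ρ_c − ρ_w)/(ρ_m − ρ_c) = 2.93 km × 1.84/0.36 = 15 km.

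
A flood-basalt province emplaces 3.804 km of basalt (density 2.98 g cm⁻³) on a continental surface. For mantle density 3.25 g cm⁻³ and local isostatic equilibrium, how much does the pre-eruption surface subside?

3.49 km

Subaerial loading: s = t ρ_load / ρ_m.
s = 3.804 km × 2.98/3.25 = 3.49 km.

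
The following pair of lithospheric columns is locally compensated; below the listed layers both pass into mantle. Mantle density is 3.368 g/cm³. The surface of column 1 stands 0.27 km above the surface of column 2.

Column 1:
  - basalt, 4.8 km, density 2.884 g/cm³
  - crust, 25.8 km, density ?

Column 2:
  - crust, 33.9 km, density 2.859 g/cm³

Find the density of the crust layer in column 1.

Take the compensation level at the base of the deeper column (depth z_c below the surface of column 1) and equate Σ ρ_i t_i down to z_c; mantle fills any gap and the z_c terms cancel.
Column 1: 4.8×2.884 + 25.8×ρ + (z_c − 30.6)×3.368
Column 2: 0.27×0 + 33.9×2.859 + (z_c − 0.27 − 33.9)×3.368
The z_c×3.368 term appears on both sides and cancels. Collect the known terms of each column as K = Σ(ρt)_known − 3.368 × (depth of known layers): K_1 = 13.8432 − 3.368×30.6 = −89.2176; K_2 = 96.9201 − 3.368×(0.27 + 33.9) = −18.16446.
Balance: K_1 + 25.8×ρ = K_2, so ρ = (K_2 − K_1)/25.8 = 71.0531/25.8 = 2.75 g/cm³.

2.75 g/cm³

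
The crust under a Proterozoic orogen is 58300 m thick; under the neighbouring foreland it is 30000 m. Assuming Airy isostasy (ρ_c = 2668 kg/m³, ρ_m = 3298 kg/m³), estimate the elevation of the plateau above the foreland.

Excess crust Δ = 58300 m − 30000 m = 28300 m, split between elevation h and root r with h + r = Δ.
Airy balance ρ_c h = (ρ_m − ρ_c) r gives r = h ρ_c/(ρ_m − ρ_c), so h (1 + ρ_c/(ρ_m − ρ_c)) = Δ, i.e. h = Δ (ρ_m − ρ_c)/ρ_m.
h = 28300 m × 630/3298 = 5410 m.

5410 m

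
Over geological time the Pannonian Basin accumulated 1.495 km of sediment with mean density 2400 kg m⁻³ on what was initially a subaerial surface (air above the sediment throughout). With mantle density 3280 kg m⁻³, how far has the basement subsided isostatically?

Subaerial load: s = t ρ_sed / ρ_m = 1.495 km × 2400/3280 = 1.09 km.

1.09 km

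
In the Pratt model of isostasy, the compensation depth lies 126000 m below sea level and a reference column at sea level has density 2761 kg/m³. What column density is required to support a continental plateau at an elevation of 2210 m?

2710 kg/m³

Pratt balance: ρ_ref D = ρ (D + h).
ρ = ρ_ref D/(D + h) = 2761 × 126000 m/(126000 m + 2210 m) = 2710 kg/m³.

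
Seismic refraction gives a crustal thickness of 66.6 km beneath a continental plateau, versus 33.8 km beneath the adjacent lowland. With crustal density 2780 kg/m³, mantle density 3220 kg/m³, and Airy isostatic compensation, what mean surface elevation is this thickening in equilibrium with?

4.48 km

Excess crust Δ = 66.6 km − 33.8 km = 32.8 km, split between elevation h and root r with h + r = Δ.
Airy balance ρ_c h = (ρ_m − ρ_c) r gives r = h ρ_c/(ρ_m − ρ_c), so h (1 + ρ_c/(ρ_m − ρ_c)) = Δ, i.e. h = Δ (ρ_m − ρ_c)/ρ_m.
h = 32.8 km × 440/3220 = 4.48 km.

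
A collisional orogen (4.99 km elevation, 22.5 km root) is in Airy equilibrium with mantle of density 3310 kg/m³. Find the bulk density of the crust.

2710 kg/m³

ρ_c h = (ρ_m − ρ_c) r → ρ_c (h + r) = ρ_m r → ρ_c = ρ_m r / (h + r).
ρ_c = 3310 × 22.5 km / (4.99 km + 22.5 km) = 2710 kg/m³.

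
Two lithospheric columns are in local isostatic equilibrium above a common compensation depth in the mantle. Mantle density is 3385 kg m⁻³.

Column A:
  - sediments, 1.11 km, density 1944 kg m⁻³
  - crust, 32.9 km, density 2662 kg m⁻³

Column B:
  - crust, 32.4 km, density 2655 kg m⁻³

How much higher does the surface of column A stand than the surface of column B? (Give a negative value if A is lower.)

0.512 km

For any compensation level in the mantle, the mantle terms cancel and isostasy reduces to e = (Σt_A − Σt_B) − (Σ(ρt)_A − Σ(ρt)_B) / ρ_m.
Σt_A = 34.01 km; Σt_B = 32.4 km; Σ(ρt)_A = 89737.64; Σ(ρt)_B = 86022 (in km·kg m⁻³).
e = (34.01 − 32.4) − (89737.64 − 86022) / 3385 = 0.512 km.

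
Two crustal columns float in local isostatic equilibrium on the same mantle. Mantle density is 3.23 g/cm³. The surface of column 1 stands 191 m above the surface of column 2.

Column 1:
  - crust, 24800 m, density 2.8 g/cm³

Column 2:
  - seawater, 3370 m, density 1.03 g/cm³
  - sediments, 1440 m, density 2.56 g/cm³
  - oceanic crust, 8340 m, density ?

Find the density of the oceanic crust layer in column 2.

Take the compensation level at the base of the deeper column (depth z_c below the surface of column 1) and equate Σ ρ_i t_i down to z_c; mantle fills any gap and the z_c terms cancel.
Column 1: 24800×2.8 + (z_c − 24800)×3.23
Column 2: 191×0 + 3370×1.03 + 1440×2.56 + 8340×ρ + (z_c − 191 − 13150)×3.23
The z_c×3.23 term appears on both sides and cancels. Collect the known terms of each column as K = Σ(ρt)_known − 3.23 × (depth of known layers): K_1 = 69440 − 3.23×24800 = −10664; K_2 = 7157.5 − 3.23×(191 + 13150) = −35933.93.
Balance: K_1 = K_2 + 8340×ρ, so ρ = (K_1 − K_2)/8340 = 25269.9/8340 = 3.03 g/cm³.

3.03 g/cm³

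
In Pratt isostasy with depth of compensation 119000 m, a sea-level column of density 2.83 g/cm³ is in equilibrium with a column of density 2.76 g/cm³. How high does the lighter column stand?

ρ_ref D = ρ (D + h) → h = D (ρ_ref − ρ)/ρ.
h = 119000 m × (2.83 − 2.76)/2.76 = 3020 m.

3020 m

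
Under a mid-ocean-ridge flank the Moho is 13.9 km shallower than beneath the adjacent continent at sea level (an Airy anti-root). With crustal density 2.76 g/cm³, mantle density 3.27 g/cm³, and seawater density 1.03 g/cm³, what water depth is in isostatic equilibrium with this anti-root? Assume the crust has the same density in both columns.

Replacing a thickness d of crust by seawater at the top must be balanced by replacing crust with mantle at the base: d (ρ_c − ρ_w) = a (ρ_m − ρ_c).
d = a (ρ_m − ρ_c)/(ρ_c − ρ_w) = 13.9 km × 0.51/1.73 = 4.1 km.

4.1 km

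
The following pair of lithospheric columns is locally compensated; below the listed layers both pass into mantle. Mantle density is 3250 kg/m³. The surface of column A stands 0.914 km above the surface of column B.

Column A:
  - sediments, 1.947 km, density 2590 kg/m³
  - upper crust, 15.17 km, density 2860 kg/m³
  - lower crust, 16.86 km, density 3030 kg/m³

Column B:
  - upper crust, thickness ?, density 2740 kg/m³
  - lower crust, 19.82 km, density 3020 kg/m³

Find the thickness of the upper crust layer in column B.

6.63 km

Take the compensation level at the base of the deeper column (depth z_c below the surface of column A) and equate Σ ρ_i t_i down to z_c; mantle fills any gap and the z_c terms cancel.
Column A: 1.947×2590 + 15.17×2860 + 16.86×3030 + (z_c − 33.977)×3250
Column B: 0.914×0 + x×2740 + 19.82×3020 + (z_c − 0.914 − 19.82 − x)×3250
The z_c×3250 term appears on both sides and cancels. Collect the known terms of each column as K = Σ(ρt)_known − 3250 × (depth of known layers): K_A = 99514.73 − 3250×33.977 = −10910.52; K_B = 59856.4 − 3250×(0.914 + 19.82) = −7529.1.
Balance: K_A = K_B − x×(3250 − 2740), so x = (K_B − K_A)/(3250 − 2740) = 3381.42/510 = 6.63 km.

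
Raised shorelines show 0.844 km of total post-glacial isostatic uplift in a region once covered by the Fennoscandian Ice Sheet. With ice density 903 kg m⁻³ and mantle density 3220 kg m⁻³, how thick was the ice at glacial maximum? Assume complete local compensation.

u = t ρ_ice/ρ_m → t = u ρ_m/ρ_ice = 0.844 km × 3220/903 = 3.01 km.

3.01 km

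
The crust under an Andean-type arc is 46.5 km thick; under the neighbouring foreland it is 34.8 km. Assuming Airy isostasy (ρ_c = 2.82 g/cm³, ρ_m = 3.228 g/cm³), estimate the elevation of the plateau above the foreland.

1.48 km

Excess crust Δ = 46.5 km − 34.8 km = 11.7 km, split between elevation h and root r with h + r = Δ.
Airy balance ρ_c h = (ρ_m − ρ_c) r gives r = h ρ_c/(ρ_m − ρ_c), so h (1 + ρ_c/(ρ_m − ρ_c)) = Δ, i.e. h = Δ (ρ_m − ρ_c)/ρ_m.
h = 11.7 km × 0.408/3.228 = 1.48 km.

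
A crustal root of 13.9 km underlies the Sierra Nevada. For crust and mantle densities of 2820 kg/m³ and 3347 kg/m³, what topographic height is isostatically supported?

By Archimedes' principle applied to the lithosphere: ρ_c h = (ρ_m − ρ_c) r.
h = r (ρ_m − ρ_c) / ρ_c = 13.9 km × (3347 − 2820) / 2820 = 2.6 km.

2.6 km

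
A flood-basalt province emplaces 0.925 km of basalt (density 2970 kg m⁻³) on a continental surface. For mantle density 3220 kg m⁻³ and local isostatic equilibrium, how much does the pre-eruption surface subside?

0.853 km

Subaerial loading: s = t ρ_load / ρ_m.
s = 0.925 km × 2970/3220 = 0.853 km.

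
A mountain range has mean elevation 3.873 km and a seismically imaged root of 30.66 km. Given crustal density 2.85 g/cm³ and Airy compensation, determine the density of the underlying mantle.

3.21 g/cm³

Airy balance: ρ_c h = (ρ_m − ρ_c) r → ρ_m = ρ_c (1 + h/r).
ρ_m = 2.85 × (1 + 3.873 km/30.66 km) = 3.21 g/cm³.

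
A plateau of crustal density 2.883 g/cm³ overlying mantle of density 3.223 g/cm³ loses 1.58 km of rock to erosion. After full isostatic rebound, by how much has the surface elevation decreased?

0.167 km

Rebound u = e ρ_c/ρ_m = 1.58 km × 2.883/3.223 = 1.413 km.
Net surface drop = e − u = 1.58 km − 1.413 km = e (ρ_m − ρ_c)/ρ_m = 0.167 km.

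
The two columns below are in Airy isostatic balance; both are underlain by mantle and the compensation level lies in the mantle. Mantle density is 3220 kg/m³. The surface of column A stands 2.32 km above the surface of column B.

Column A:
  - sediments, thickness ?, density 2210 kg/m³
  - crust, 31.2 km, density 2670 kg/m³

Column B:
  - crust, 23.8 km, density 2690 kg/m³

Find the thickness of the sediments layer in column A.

Take the compensation level at the base of the deeper column (depth z_c below the surface of column A) and equate Σ ρ_i t_i down to z_c; mantle fills any gap and the z_c terms cancel.
Column A: x×2210 + 31.2×2670 + (z_c − 31.2 − x)×3220
Column B: 2.32×0 + 23.8×2690 + (z_c − 2.32 − 23.8)×3220
The z_c×3220 term appears on both sides and cancels. Collect the known terms of each column as K = Σ(ρt)_known − 3220 × (depth of known layers): K_A = 83304 − 3220×31.2 = −17160; K_B = 64022 − 3220×(2.32 + 23.8) = −20084.4.
Balance: K_A − x×(3220 − 2210) = K_B, so x = (K_A − K_B)/(3220 − 2210) = 2924.4/1010 = 2.9 km.

2.9 km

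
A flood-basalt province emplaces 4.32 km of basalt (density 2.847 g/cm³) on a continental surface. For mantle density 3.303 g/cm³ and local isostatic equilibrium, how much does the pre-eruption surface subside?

Subaerial loading: s = t ρ_load / ρ_m.
s = 4.32 km × 2.847/3.303 = 3.72 km.

3.72 km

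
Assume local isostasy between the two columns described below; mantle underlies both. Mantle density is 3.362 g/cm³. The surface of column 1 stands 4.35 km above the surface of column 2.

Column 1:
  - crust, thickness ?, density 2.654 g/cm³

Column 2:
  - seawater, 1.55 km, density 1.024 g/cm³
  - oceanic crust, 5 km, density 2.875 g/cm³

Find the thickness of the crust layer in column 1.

29.2 km

Take the compensation level at the base of the deeper column (depth z_c below the surface of column 1) and equate Σ ρ_i t_i down to z_c; mantle fills any gap and the z_c terms cancel.
Column 1: x×2.654 + (z_c − 0 − x)×3.362
Column 2: 4.35×0 + 1.55×1.024 + 5×2.875 + (z_c − 4.35 − 6.55)×3.362
The z_c×3.362 term appears on both sides and cancels. Collect the known terms of each column as K = Σ(ρt)_known − 3.362 × (depth of known layers): K_1 = 0 − 3.362×0 = 0; K_2 = 15.9622 − 3.362×(4.35 + 6.55) = −20.6836.
Balance: K_1 − x×(3.362 − 2.654) = K_2, so x = (K_1 − K_2)/(3.362 − 2.654) = 20.6836/0.708 = 29.2 km.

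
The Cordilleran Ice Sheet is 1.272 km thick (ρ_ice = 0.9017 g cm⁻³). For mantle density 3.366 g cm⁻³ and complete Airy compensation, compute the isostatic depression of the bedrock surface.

0.341 km

By Archimedes' principle applied to the lithosphere: the ice load ρ_ice t is balanced by mantle displaced below, ρ_m s.
s = t ρ_ice / ρ_m = 1.272 km × 0.9017/3.366 = 0.341 km.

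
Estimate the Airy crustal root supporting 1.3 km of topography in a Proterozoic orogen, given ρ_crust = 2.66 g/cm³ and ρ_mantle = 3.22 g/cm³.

6.17 km

Equating mass per unit area of the two columns: the weight of the topography is balanced by the buoyancy of the root, ρ_c h = (ρ_m − ρ_c) r.
r = h · ρ_c / (ρ_m − ρ_c) = 1.3 km × 2.66 / (3.22 − 2.66) = 6.17 km.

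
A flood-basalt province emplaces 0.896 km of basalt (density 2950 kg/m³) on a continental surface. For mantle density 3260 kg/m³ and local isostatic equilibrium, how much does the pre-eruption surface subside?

Subaerial loading: s = t ρ_load / ρ_m.
s = 0.896 km × 2950/3260 = 0.811 km.

0.811 km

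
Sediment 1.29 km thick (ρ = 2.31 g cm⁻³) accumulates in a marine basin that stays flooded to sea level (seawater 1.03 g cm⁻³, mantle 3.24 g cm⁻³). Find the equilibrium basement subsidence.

Submarine loading: the sediment displaces seawater, and the subsidence is in turn flooded, so s (ρ_m − ρ_w) = t (ρ_sed − ρ_w).
s = 1.29 km × (2.31 − 1.03) / (3.24 − 1.03) = 0.747 km.

0.747 km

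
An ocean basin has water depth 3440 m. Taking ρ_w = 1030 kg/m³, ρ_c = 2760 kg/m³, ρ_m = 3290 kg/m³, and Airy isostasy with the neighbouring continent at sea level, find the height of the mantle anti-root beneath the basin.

11200 m

For local isostatic compensation: replacing crust with seawater at the top is compensated by replacing crust with mantle at the base: d (ρ_c − ρ_w) = a (ρ_m − ρ_c).
a = d (ρ_c − ρ_w)/(ρ_m − ρ_c) = 3440 m × 1730/530 = 11200 m.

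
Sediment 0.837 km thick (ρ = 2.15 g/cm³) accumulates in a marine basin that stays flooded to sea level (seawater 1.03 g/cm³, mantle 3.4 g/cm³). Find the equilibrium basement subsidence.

Submarine loading: the sediment displaces seawater, and the subsidence is in turn flooded, so s (ρ_m − ρ_w) = t (ρ_sed − ρ_w).
s = 0.837 km × (2.15 − 1.03) / (3.4 − 1.03) = 0.396 km.

0.396 km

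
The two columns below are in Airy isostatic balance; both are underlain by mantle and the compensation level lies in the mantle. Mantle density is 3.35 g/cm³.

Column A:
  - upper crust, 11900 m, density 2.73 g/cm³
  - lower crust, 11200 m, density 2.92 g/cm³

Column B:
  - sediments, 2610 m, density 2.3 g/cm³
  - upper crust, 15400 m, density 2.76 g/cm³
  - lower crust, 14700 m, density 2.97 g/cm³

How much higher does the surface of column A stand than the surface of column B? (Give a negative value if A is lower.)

−1560 m

For any compensation level in the mantle, the mantle terms cancel and isostasy reduces to e = (Σt_A − Σt_B) − (Σ(ρt)_A − Σ(ρt)_B) / ρ_m.
Σt_A = 23100 m; Σt_B = 32710 m; Σ(ρt)_A = 65191; Σ(ρt)_B = 92166 (in m·g/cm³).
e = (23100 − 32710) − (65191 − 92166) / 3.35 = −1560 m.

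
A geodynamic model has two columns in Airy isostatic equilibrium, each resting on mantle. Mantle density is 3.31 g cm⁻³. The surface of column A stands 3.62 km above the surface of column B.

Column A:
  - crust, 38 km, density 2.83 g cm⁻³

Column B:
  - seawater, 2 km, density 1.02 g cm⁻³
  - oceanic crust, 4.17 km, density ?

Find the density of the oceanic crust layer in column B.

Take the compensation level at the base of the deeper column (depth z_c below the surface of column A) and equate Σ ρ_i t_i down to z_c; mantle fills any gap and the z_c terms cancel.
Column A: 38×2.83 + (z_c − 38)×3.31
Column B: 3.62×0 + 2×1.02 + 4.17×ρ + (z_c − 3.62 − 6.17)×3.31
The z_c×3.31 term appears on both sides and cancels. Collect the known terms of each column as K = Σ(ρt)_known − 3.31 × (depth of known layers): K_A = 107.54 − 3.31×38 = −18.24; K_B = 2.04 − 3.31×(3.62 + 6.17) = −30.3649.
Balance: K_A = K_B + 4.17×ρ, so ρ = (K_A − K_B)/4.17 = 12.1249/4.17 = 2.91 g cm⁻³.

2.91 g cm⁻³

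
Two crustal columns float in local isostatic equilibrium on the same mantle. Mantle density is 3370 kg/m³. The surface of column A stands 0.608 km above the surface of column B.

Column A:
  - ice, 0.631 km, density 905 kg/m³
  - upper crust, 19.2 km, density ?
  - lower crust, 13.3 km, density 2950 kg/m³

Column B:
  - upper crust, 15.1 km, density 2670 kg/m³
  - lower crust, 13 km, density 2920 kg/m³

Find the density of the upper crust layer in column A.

Take the compensation level at the base of the deeper column (depth z_c below the surface of column A) and equate Σ ρ_i t_i down to z_c; mantle fills any gap and the z_c terms cancel.
Column A: 0.631×905 + 19.2×ρ + 13.3×2950 + (z_c − 33.131)×3370
Column B: 0.608×0 + 15.1×2670 + 13×2920 + (z_c − 0.608 − 28.1)×3370
The z_c×3370 term appears on both sides and cancels. Collect the known terms of each column as K = Σ(ρt)_known − 3370 × (depth of known layers): K_A = 39806.055 − 3370×33.131 = −71845.415; K_B = 78277 − 3370×(0.608 + 28.1) = −18468.96.
Balance: K_A + 19.2×ρ = K_B, so ρ = (K_B − K_A)/19.2 = 53376.5/19.2 = 2780 kg/m³.

2780 kg/m³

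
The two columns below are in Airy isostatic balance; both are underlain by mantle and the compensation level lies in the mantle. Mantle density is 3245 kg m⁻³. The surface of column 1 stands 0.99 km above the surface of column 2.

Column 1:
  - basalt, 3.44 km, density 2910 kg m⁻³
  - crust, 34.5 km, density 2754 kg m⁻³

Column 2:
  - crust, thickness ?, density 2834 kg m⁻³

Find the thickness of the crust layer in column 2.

Take the compensation level at the base of the deeper column (depth z_c below the surface of column 1) and equate Σ ρ_i t_i down to z_c; mantle fills any gap and the z_c terms cancel.
Column 1: 3.44×2910 + 34.5×2754 + (z_c − 37.94)×3245
Column 2: 0.99×0 + x×2834 + (z_c − 0.99 − 0 − x)×3245
The z_c×3245 term appears on both sides and cancels. Collect the known terms of each column as K = Σ(ρt)_known − 3245 × (depth of known layers): K_1 = 105023.4 − 3245×37.94 = −18091.9; K_2 = 0 − 3245×(0.99 + 0) = −3212.55.
Balance: K_1 = K_2 − x×(3245 − 2834), so x = (K_2 − K_1)/(3245 − 2834) = 14879.4/411 = 36.2 km.

36.2 km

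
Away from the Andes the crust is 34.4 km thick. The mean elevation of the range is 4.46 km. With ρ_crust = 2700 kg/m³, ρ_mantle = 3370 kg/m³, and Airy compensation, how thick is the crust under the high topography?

56.8 km

Root depth r = h ρ_c / (ρ_m − ρ_c) = 4.46 km × 2700 / 670 = 17.97 km.
Total thickness = T + h + r = 34.4 km + 4.46 km + 17.97 km = 56.8 km.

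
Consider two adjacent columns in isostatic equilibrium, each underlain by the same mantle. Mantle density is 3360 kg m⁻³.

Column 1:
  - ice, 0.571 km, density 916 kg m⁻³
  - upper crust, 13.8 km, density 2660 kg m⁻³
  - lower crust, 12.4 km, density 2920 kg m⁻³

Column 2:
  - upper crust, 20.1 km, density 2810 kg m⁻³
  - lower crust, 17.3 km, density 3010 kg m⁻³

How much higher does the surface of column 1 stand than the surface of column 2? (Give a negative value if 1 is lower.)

−0.178 km

For any compensation level in the mantle, the mantle terms cancel and isostasy reduces to e = (Σt_1 − Σt_2) − (Σ(ρt)_1 − Σ(ρt)_2) / ρ_m.
Σt_1 = 26.771 km; Σt_2 = 37.4 km; Σ(ρt)_1 = 73439.036; Σ(ρt)_2 = 108554 (in km·kg m⁻³).
e = (26.771 − 37.4) − (73439.036 − 108554) / 3360 = −0.178 km.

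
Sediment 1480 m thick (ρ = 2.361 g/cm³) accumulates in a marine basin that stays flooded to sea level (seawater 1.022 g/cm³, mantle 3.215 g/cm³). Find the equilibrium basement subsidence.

904 m

Submarine loading: the sediment displaces seawater, and the subsidence is in turn flooded, so s (ρ_m − ρ_w) = t (ρ_sed − ρ_w).
s = 1480 m × (2.361 − 1.022) / (3.215 − 1.022) = 904 m.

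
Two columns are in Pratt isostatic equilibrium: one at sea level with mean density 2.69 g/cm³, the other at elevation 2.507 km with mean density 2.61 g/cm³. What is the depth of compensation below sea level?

ρ_ref D = ρ (D + h) → D (ρ_ref − ρ) = ρ h.
D = ρ h/(ρ_ref − ρ) = 2.61 × 2.507 km/(2.69 − 2.61) = 81.8 km.

81.8 km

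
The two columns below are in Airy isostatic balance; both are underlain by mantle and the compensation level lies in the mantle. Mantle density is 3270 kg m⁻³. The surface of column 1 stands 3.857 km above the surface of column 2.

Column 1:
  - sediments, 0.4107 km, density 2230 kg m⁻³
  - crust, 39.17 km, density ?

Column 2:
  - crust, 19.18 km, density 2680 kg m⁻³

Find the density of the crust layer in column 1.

2670 kg m⁻³

Take the compensation level at the base of the deeper column (depth z_c below the surface of column 1) and equate Σ ρ_i t_i down to z_c; mantle fills any gap and the z_c terms cancel.
Column 1: 0.4107×2230 + 39.17×ρ + (z_c − 39.5807)×3270
Column 2: 3.857×0 + 19.18×2680 + (z_c − 3.857 − 19.18)×3270
The z_c×3270 term appears on both sides and cancels. Collect the known terms of each column as K = Σ(ρt)_known − 3270 × (depth of known layers): K_1 = 915.861 − 3270×39.5807 = −128513.028; K_2 = 51402.4 − 3270×(3.857 + 19.18) = −23928.59.
Balance: K_1 + 39.17×ρ = K_2, so ρ = (K_2 − K_1)/39.17 = 104584/39.17 = 2670 kg m⁻³.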